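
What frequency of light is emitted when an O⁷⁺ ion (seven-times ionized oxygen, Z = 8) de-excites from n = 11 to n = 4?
1.14193e+16 Hz

First, find the transition energy:
E_11 = -13.6057 × 8² / 11² = -7.19640331 eV
E_4 = -13.6057 × 8² / 4² = -54.42280000 eV
|ΔE| = |E_4 - E_11| = 47.22639669 eV

Convert to Joules: E = 47.22639669 eV × (1.602177 × 10⁻¹⁹ J/eV) = 7.5665047e-18 J

Using E = hf:
f = E/h = 7.5665047e-18 J / (6.62607 × 10⁻³⁴ J·s)
f = 1.14193e+16 Hz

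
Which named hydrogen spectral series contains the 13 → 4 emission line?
Brackett series

The spectral series in hydrogen are named based on the final (lower) energy level:
- Lyman series: n_final = 1 (ultraviolet)
- Balmer series: n_final = 2 (visible/near-UV)
- Paschen series: n_final = 3 (infrared)
- Brackett series: n_final = 4 (infrared)
- Pfund series: n_final = 5 (far infrared)

Since this transition ends at n = 4, it belongs to the Brackett series.

For reference, this 13 → 4 line has photon energy
ΔE = 13.6057 eV × (1/4² - 1/13²) = 0.76984914941 eV,
corresponding to wavelength λ = hc/ΔE = 1239.84 eV·nm / 0.76984914941 eV = 1610.49733 nm in the infrared region.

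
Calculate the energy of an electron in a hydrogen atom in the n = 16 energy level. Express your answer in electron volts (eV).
-0.05 eV

The energy levels of a hydrogen-like atom are given by:
E_n = -13.6057 eV / n²

For n = 16:
E_16 = -13.6057 eV / 16²
E_16 = -13.6057 eV / 256
E_16 = -0.05 eV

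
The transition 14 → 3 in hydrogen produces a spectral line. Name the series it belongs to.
Paschen series

The spectral series in hydrogen are named based on the final (lower) energy level:
- Lyman series: n_final = 1 (ultraviolet)
- Balmer series: n_final = 2 (visible/near-UV)
- Paschen series: n_final = 3 (infrared)
- Brackett series: n_final = 4 (infrared)
- Pfund series: n_final = 5 (far infrared)

Since this transition ends at n = 3, it belongs to the Paschen series.

For reference, this 14 → 3 line has photon energy
ΔE = 13.6057 eV × (1/3² - 1/14²) = 1.4423276 eV,
corresponding to wavelength λ = hc/ΔE = 1239.84 eV·nm / 1.4423276 eV = 859.611 nm in the infrared region.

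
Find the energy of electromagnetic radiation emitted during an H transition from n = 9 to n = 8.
0.045 eV

The energy levels are E_n = -13.6057 eV / n².

Energy at n = 9: E_9 = -13.6057 / 9² = -0.167972 eV
Energy at n = 8: E_8 = -13.6057 / 8² = -0.212589 eV

For emission (electron falling to lower state), the photon energy is:
E_photon = E_9 - E_8 = |-0.167972 - (-0.212589)|
E_photon = 0.045 eV

This energy is carried away by the emitted photon.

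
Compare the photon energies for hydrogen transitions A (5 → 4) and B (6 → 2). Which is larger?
6 → 2

Calculate the energy for each transition:

Transition 5 → 4:
ΔE₁ = |E_4 - E_5| = |-13.6057/4² - (-13.6057/5²)|
ΔE₁ = |-0.8503562500 - (-0.5442280000)| = 0.3061283 eV

Transition 6 → 2:
ΔE₂ = |E_2 - E_6| = |-13.6057/2² - (-13.6057/6²)|
ΔE₂ = |-3.4014250000 - (-0.3779361111)| = 3.0234889 eV

Since 3.0234889 eV > 0.3061283 eV, the transition 6 → 2 emits the more energetic photon.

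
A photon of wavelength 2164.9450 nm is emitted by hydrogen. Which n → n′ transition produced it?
n = 7 → n = 4

First, find the photon energy from the wavelength (hc = 1239.84 eV·nm):
E = hc/λ = 1239.84 eV·nm / 2164.9450 nm = 0.57268891 eV

The energy levels of hydrogen satisfy E_n = -13.6057 / n² eV, so an emission n_i → n_f releases
ΔE = 13.6057 × (1/n_f² − 1/n_i²) eV.

Setting ΔE equal to the photon energy:
1/n_f² − 1/n_i² = 0.57268891 / 13.6057 = 0.042091837

Since 1/n_i² must be positive, we need 1/n_f² > 0.042091837, i.e. n_f ≤ 4. For each allowed n_f, solve n_i = (1/n_f² − 0.042091837)^(−1/2) and check whether it is a whole number:
  n_f = 1: 1/n_i² = 1.000000000 − 0.042091837 = 0.957908163 → n_i = 1.022  (not an integer) ✗
  n_f = 2: 1/n_i² = 0.250000000 − 0.042091837 = 0.207908163 → n_i = 2.193  (not an integer) ✗
  n_f = 3: 1/n_i² = 0.111111111 − 0.042091837 = 0.069019274 → n_i = 3.806  (not an integer) ✗
  n_f = 4: 1/n_i² = 0.062500000 − 0.042091837 = 0.020408163 → n_i = 7.000  → integer, n_i = 7 ✓

Only n_f = 4 gives an integer upper level, n_i = 7.

The transition is from n = 7 to n = 4 (emission).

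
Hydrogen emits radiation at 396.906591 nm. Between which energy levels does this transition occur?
n = 7 → n = 2

First, find the photon energy from the wavelength (hc = 1239.84 eV·nm):
E = hc/λ = 1239.84 eV·nm / 396.906591 nm = 3.1237577 eV

The energy levels of hydrogen satisfy E_n = -13.6057 / n² eV, so an emission n_i → n_f releases
ΔE = 13.6057 × (1/n_f² − 1/n_i²) eV.

Setting ΔE equal to the photon energy:
1/n_f² − 1/n_i² = 3.1237577 / 13.6057 = 0.22959184

Since 1/n_i² must be positive, we need 1/n_f² > 0.22959184, i.e. n_f ≤ 2. For each allowed n_f, solve n_i = (1/n_f² − 0.22959184)^(−1/2) and check whether it is a whole number:
  n_f = 1: 1/n_i² = 1.00000000 − 0.22959184 = 0.77040816 → n_i = 1.139  (not an integer) ✗
  n_f = 2: 1/n_i² = 0.25000000 − 0.22959184 = 0.02040816 → n_i = 7.000  → integer, n_i = 7 ✓

Only n_f = 2 gives an integer upper level, n_i = 7.

The transition is from n = 7 to n = 2 (emission).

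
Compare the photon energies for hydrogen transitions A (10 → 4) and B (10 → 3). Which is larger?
10 → 3

Calculate the energy for each transition:

Transition 10 → 4:
ΔE₁ = |E_4 - E_10| = |-13.6057/4² - (-13.6057/10²)|
ΔE₁ = |-0.85035625 - (-0.13605700)| = 0.71430 eV

Transition 10 → 3:
ΔE₂ = |E_3 - E_10| = |-13.6057/3² - (-13.6057/10²)|
ΔE₂ = |-1.51174444 - (-0.13605700)| = 1.37569 eV

Since 1.37569 eV > 0.71430 eV, the transition 10 → 3 emits the more energetic photon.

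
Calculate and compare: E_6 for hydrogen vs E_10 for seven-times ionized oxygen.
O⁷⁺ at n = 10 (E = -8.707648 eV)

Using E_n = -13.6057 Z² / n² eV:

H (Z = 1) at n = 6:
E = -13.6057 × 1² / 6² = -13.6057 × 1 / 36 = -0.377936111 eV

O⁷⁺ (Z = 8) at n = 10:
E = -13.6057 × 8² / 10² = -13.6057 × 64 / 100 = -8.707648000 eV

Since -8.707648000 eV < -0.377936111 eV,
O⁷⁺ at n = 10 is more tightly bound (requires more energy to ionize).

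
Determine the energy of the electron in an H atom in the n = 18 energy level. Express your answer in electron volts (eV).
-0.04 eV

The energy levels of a hydrogen-like atom are given by:
E_n = -13.6057 eV / n²

For n = 18:
E_18 = -13.6057 eV / 18²
E_18 = -13.6057 eV / 324
E_18 = -0.04 eV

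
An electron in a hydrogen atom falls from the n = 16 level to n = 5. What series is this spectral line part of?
Pfund series

The spectral series in hydrogen are named based on the final (lower) energy level:
- Lyman series: n_final = 1 (ultraviolet)
- Balmer series: n_final = 2 (visible/near-UV)
- Paschen series: n_final = 3 (infrared)
- Brackett series: n_final = 4 (infrared)
- Pfund series: n_final = 5 (far infrared)

Since this transition ends at n = 5, it belongs to the Pfund series.

For reference, this 16 → 5 line has photon energy
ΔE = 13.6057 eV × (1/5² - 1/16²) = 0.49108073 eV,
corresponding to wavelength λ = hc/ΔE = 1239.84 eV·nm / 0.49108073 eV = 2524.72 nm in the far infrared region.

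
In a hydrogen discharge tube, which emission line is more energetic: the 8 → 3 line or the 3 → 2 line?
3 → 2

Calculate the energy for each transition:

Transition 8 → 3:
ΔE₁ = |E_3 - E_8| = |-13.6057/3² - (-13.6057/8²)|
ΔE₁ = |-1.511744444444 - (-0.212589062500)| = 1.299155382 eV

Transition 3 → 2:
ΔE₂ = |E_2 - E_3| = |-13.6057/2² - (-13.6057/3²)|
ΔE₂ = |-3.401425000000 - (-1.511744444444)| = 1.889680556 eV

Since 1.889680556 eV > 1.299155382 eV, the transition 3 → 2 emits the more energetic photon.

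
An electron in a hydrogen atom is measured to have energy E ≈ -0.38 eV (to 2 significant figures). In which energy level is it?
n = 6

The exact energy levels follow E_n = -13.6057 eV / n².

The measured value (-0.38 eV) is reported to only 2 significant figures, so we must test candidate n values and see which one matches to that precision.

Candidate energies:
  n = 4:  E = -13.6057/4² = -0.850356 eV
  n = 5:  E = -13.6057/5² = -0.544228 eV
  n = 6:  E = -13.6057/6² = -0.377936 eV  ← matches
  n = 7:  E = -13.6057/7² = -0.277667 eV
  n = 8:  E = -13.6057/8² = -0.212589 eV

Checking against the measurement of -0.38 eV (2 sig figs), only n = 6 agrees:
E_6 = -0.377936 eV, which rounds to -0.38 eV ✓

Therefore n = 6.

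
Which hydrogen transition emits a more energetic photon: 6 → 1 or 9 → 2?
6 → 1

Calculate the energy for each transition:

Transition 6 → 1:
ΔE₁ = |E_1 - E_6| = |-13.6057/1² - (-13.6057/6²)|
ΔE₁ = |-13.605700000000 - (-0.377936111111)| = 13.227763889 eV

Transition 9 → 2:
ΔE₂ = |E_2 - E_9| = |-13.6057/2² - (-13.6057/9²)|
ΔE₂ = |-3.401425000000 - (-0.167971604938)| = 3.233453395 eV

Since 13.227763889 eV > 3.233453395 eV, the transition 6 → 1 emits the more energetic photon.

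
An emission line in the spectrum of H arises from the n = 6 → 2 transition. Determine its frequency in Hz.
7.311e+14 Hz

First, find the transition energy:
E_6 = -13.6057 / 6² = -0.377936 eV
E_2 = -13.6057 / 2² = -3.401425 eV
|ΔE| = |E_2 - E_6| = 3.023489 eV

Convert to Joules: E = 3.023489 eV × (1.602177 × 10⁻¹⁹ J/eV) = 4.84416e-19 J

Using E = hf:
f = E/h = 4.84416e-19 J / (6.62607 × 10⁻³⁴ J·s)
f = 7.311e+14 Hz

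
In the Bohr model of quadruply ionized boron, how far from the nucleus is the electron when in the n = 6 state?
0.3810 nm (or 3.8101 Å)

The Bohr radius formula is:
r_n = n² a₀ / Z

where a₀ = 0.0529177 nm is the Bohr radius.

For B⁴⁺ (Z = 5) at n = 6:
r_6 = 6² × 0.0529177 nm / 5
r_6 = 36 × 0.0529177 nm / 5
r_6 = 1.90504 nm / 5
r_6 = 0.3810 nm

The electron orbits at approximately 0.3810 nm from the nucleus.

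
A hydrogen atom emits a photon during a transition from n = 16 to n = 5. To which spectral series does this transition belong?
Pfund series

The spectral series in hydrogen are named based on the final (lower) energy level:
- Lyman series: n_final = 1 (ultraviolet)
- Balmer series: n_final = 2 (visible/near-UV)
- Paschen series: n_final = 3 (infrared)
- Brackett series: n_final = 4 (infrared)
- Pfund series: n_final = 5 (far infrared)

Since this transition ends at n = 5, it belongs to the Pfund series.

For reference, this 16 → 5 line has photon energy
ΔE = 13.6057 eV × (1/5² - 1/16²) = 0.491080734 eV,
corresponding to wavelength λ = hc/ΔE = 1239.84 eV·nm / 0.491080734 eV = 2524.717 nm in the far infrared region.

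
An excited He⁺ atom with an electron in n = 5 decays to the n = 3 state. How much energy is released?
3.8701 eV

The energy levels are E_n = -13.6057 Z² eV / n².

Energy at n = 5: E_5 = -13.6057 × 2² / 5² = -2.1769120 eV
Energy at n = 3: E_3 = -13.6057 × 2² / 3² = -6.0469778 eV

For emission (electron falling to lower state), the photon energy is:
E_photon = E_5 - E_3 = |-2.1769120 - (-6.0469778)|
E_photon = 3.8701 eV

This energy is carried away by the emitted photon.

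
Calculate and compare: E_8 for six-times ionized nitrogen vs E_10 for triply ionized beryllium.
N⁶⁺ at n = 8 (E = -10.42 eV)

Using E_n = -13.6057 Z² / n² eV:

N⁶⁺ (Z = 7) at n = 8:
E = -13.6057 × 7² / 8² = -13.6057 × 49 / 64 = -10.41686 eV

Be³⁺ (Z = 4) at n = 10:
E = -13.6057 × 4² / 10² = -13.6057 × 16 / 100 = -2.17691 eV

Since -10.41686 eV < -2.17691 eV,
N⁶⁺ at n = 8 is more tightly bound (requires more energy to ionize).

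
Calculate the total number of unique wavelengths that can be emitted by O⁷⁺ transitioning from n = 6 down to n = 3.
6

The electron can occupy levels n = 3, 4, ..., 6 during de-excitation — that is m = 6 - 3 + 1 = 4 distinct levels.

The number of distinct spectral lines equals the number of ways to choose 2 of these m levels (each pair gives one possible emission transition):

Number of lines = m(m-1)/2 = 4×3/2 = 6

These correspond to all possible transitions between the 4 levels:
6 → 5, 6 → 4, 6 → 3, 5 → 4, 5 → 3, 4 → 3

Each transition produces a photon with a unique energy (and thus wavelength). This count does not depend on Z.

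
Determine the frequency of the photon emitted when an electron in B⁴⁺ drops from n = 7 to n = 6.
6.06122e+14 Hz

First, find the transition energy:
E_7 = -13.6057 × 5² / 7² = -6.94168367 eV
E_6 = -13.6057 × 5² / 6² = -9.44840278 eV
|ΔE| = |E_6 - E_7| = 2.50671911 eV

Convert to Joules: E = 2.50671911 eV × (1.602177 × 10⁻¹⁹ J/eV) = 4.0162077e-19 J

Using E = hf:
f = E/h = 4.0162077e-19 J / (6.62607 × 10⁻³⁴ J·s)
f = 6.06122e+14 Hz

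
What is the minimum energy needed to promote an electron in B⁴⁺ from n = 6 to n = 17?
8.2714 eV

The energy levels of a hydrogen-like atom are E_n = -13.6057 Z² eV / n².

Energy at n = 6: E_6 = -13.6057 × 5² / 6² = -9.4484028 eV
Energy at n = 17: E_17 = -13.6057 × 5² / 17² = -1.1769637 eV

The excitation energy is the difference:
ΔE = E_17 - E_6
ΔE = -1.1769637 - (-9.4484028)
ΔE = 8.2714 eV

Since this is positive, energy must be absorbed (photon absorption).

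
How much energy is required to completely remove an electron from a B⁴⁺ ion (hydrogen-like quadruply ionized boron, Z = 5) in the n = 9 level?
4.20 eV

The ionization energy is the energy needed to remove the electron completely (n → ∞).

For a hydrogen-like ion with Z = 5, E_n = -13.6057 Z² / n² eV.

At n = 9: E_9 = -13.6057 × 5² / 9² = -4.19929 eV
At n = ∞: E_∞ = 0 eV

Ionization energy = E_∞ - E_9 = 0 - (-4.19929) = 4.19929 eV
Ionization energy ≈ 4.20 eV

This is also called the binding energy of the electron in state n = 9.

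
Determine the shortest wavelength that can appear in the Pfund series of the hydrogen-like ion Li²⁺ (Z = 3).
253.1292 nm

The series limit corresponds to the transition from n = ∞ to n = 5.
This is the highest energy (shortest wavelength) transition in the Pfund series.

E_∞ = 0 eV
E_5 = -13.6057 × 3² / 5² = -4.89805200 eV

Energy at series limit:
ΔE = E_∞ - E_5 = 0 - (-4.89805200) = 4.89805200 eV
λ = hc/E = 1239.84 eV·nm / 4.89805200 eV = 253.1292 nm

This energy equals the ionization energy from the n = 5 state of Li²⁺.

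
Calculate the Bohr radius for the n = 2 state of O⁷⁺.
0.026459 nm (or 0.264589 Å)

The Bohr radius formula is:
r_n = n² a₀ / Z

where a₀ = 0.052917721 nm is the Bohr radius.

For O⁷⁺ (Z = 8) at n = 2:
r_2 = 2² × 0.052917721 nm / 8
r_2 = 4 × 0.052917721 nm / 8
r_2 = 0.2116709 nm / 8
r_2 = 0.026459 nm

The electron orbits at approximately 0.026459 nm from the nucleus.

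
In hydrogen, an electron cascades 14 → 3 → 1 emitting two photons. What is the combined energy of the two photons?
13.536 eV

The energy levels of hydrogen are E_n = -13.6057 / n² eV.

First transition (14 → 3):
ΔE₁ = |E_3 - E_14|
ΔE₁ = |-1.511744444 - (-0.069416837)| = 1.442328 eV

Second transition (3 → 1):
ΔE₂ = |E_1 - E_3|
ΔE₂ = |-13.605700000 - (-1.511744444)| = 12.093956 eV

Total energy released:
E_total = ΔE₁ + ΔE₂ = 1.442328 + 12.093956 = 13.536 eV

Note: This equals the direct transition 14 → 1: 13.536 eV ✓
Energy is conserved regardless of the path taken.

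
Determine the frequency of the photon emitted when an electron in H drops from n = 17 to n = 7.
5.576e+13 Hz

First, find the transition energy:
E_17 = -13.6057 / 17² = -0.0470785 eV
E_7 = -13.6057 / 7² = -0.2776673 eV
|ΔE| = |E_7 - E_17| = 0.2305888 eV

Convert to Joules: E = 0.2305888 eV × (1.602177 × 10⁻¹⁹ J/eV) = 3.69444e-20 J

Using E = hf:
f = E/h = 3.69444e-20 J / (6.62607 × 10⁻³⁴ J·s)
f = 5.576e+13 Hz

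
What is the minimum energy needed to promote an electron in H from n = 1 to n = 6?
13.23 eV

The energy levels of a hydrogen-like atom are E_n = -13.6057 eV / n².

Energy at n = 1: E_1 = -13.6057 / 1² = -13.60570 eV
Energy at n = 6: E_6 = -13.6057 / 6² = -0.37794 eV

The excitation energy is the difference:
ΔE = E_6 - E_1
ΔE = -0.37794 - (-13.60570)
ΔE = 13.23 eV

Since this is positive, energy must be absorbed (photon absorption).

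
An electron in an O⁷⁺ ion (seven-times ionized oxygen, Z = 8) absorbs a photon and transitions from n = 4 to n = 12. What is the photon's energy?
48.3758 eV

The energy levels of a hydrogen-like atom are E_n = -13.6057 Z² eV / n².

Energy at n = 4: E_4 = -13.6057 × 8² / 4² = -54.4228000 eV
Energy at n = 12: E_12 = -13.6057 × 8² / 12² = -6.0469778 eV

The excitation energy is the difference:
ΔE = E_12 - E_4
ΔE = -6.0469778 - (-54.4228000)
ΔE = 48.3758 eV

Since this is positive, energy must be absorbed (photon absorption).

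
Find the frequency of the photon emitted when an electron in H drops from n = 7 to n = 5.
6.445e+13 Hz

First, find the transition energy:
E_7 = -13.6057 / 7² = -0.2776673 eV
E_5 = -13.6057 / 5² = -0.5442280 eV
|ΔE| = |E_5 - E_7| = 0.2665607 eV

Convert to Joules: E = 0.2665607 eV × (1.602177 × 10⁻¹⁹ J/eV) = 4.27077e-20 J

Using E = hf:
f = E/h = 4.27077e-20 J / (6.62607 × 10⁻³⁴ J·s)
f = 6.445e+13 Hz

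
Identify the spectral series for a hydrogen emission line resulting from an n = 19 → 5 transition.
Pfund series

The spectral series in hydrogen are named based on the final (lower) energy level:
- Lyman series: n_final = 1 (ultraviolet)
- Balmer series: n_final = 2 (visible/near-UV)
- Paschen series: n_final = 3 (infrared)
- Brackett series: n_final = 4 (infrared)
- Pfund series: n_final = 5 (far infrared)

Since this transition ends at n = 5, it belongs to the Pfund series.

For reference, this 19 → 5 line has photon energy
ΔE = 13.6057 eV × (1/5² - 1/19²) = 0.50653908033 eV,
corresponding to wavelength λ = hc/ΔE = 1239.84 eV·nm / 0.50653908033 eV = 2447.66899 nm in the far infrared region.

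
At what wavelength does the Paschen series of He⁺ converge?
205.03 nm

The series limit corresponds to the transition from n = ∞ to n = 3.
This is the highest energy (shortest wavelength) transition in the Paschen series.

E_∞ = 0 eV
E_3 = -13.6057 × 2² / 3² = -6.046978 eV

Energy at series limit:
ΔE = E_∞ - E_3 = 0 - (-6.046978) = 6.046978 eV
λ = hc/E = 1239.84 eV·nm / 6.046978 eV = 205.03 nm

This energy equals the ionization energy from the n = 3 state of He⁺.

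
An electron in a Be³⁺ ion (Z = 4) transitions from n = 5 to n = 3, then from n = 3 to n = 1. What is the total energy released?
208.9836 eV

The energy levels of Be³⁺ are E_n = -13.6057 × 4² / n² eV.

First transition (5 → 3):
ΔE₁ = |E_3 - E_5|
ΔE₁ = |-24.1879111111 - (-8.7076480000)| = 15.4802631 eV

Second transition (3 → 1):
ΔE₂ = |E_1 - E_3|
ΔE₂ = |-217.6912000000 - (-24.1879111111)| = 193.5032889 eV

Total energy released:
E_total = ΔE₁ + ΔE₂ = 15.4802631 + 193.5032889 = 208.9836 eV

Note: This equals the direct transition 5 → 1: 208.9836 eV ✓
Energy is conserved regardless of the path taken.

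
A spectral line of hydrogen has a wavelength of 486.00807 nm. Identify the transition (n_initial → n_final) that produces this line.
n = 4 → n = 2

First, find the photon energy from the wavelength (hc = 1239.84 eV·nm):
E = hc/λ = 1239.84 eV·nm / 486.00807 nm = 2.5510688 eV

The energy levels of hydrogen satisfy E_n = -13.6057 / n² eV, so an emission n_i → n_f releases
ΔE = 13.6057 × (1/n_f² − 1/n_i²) eV.

Setting ΔE equal to the photon energy:
1/n_f² − 1/n_i² = 2.5510688 / 13.6057 = 0.18750000

Since 1/n_i² must be positive, we need 1/n_f² > 0.18750000, i.e. n_f ≤ 2. For each allowed n_f, solve n_i = (1/n_f² − 0.18750000)^(−1/2) and check whether it is a whole number:
  n_f = 1: 1/n_i² = 1.00000000 − 0.18750000 = 0.81250000 → n_i = 1.109  (not an integer) ✗
  n_f = 2: 1/n_i² = 0.25000000 − 0.18750000 = 0.06250000 → n_i = 4.000  → integer, n_i = 4 ✓

Only n_f = 2 gives an integer upper level, n_i = 4.

The transition is from n = 4 to n = 2 (emission).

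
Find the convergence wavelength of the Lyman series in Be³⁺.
5.69541 nm

The series limit corresponds to the transition from n = ∞ to n = 1.
This is the highest energy (shortest wavelength) transition in the Lyman series.

E_∞ = 0 eV
E_1 = -13.6057 × 4² / 1² = -217.6912000 eV

Energy at series limit:
ΔE = E_∞ - E_1 = 0 - (-217.6912000) = 217.6912000 eV
λ = hc/E = 1239.84 eV·nm / 217.6912000 eV = 5.69541 nm

This energy equals the ionization energy from the n = 1 state of Be³⁺.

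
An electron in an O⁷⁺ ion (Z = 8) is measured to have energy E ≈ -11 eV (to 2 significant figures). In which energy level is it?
n = 9

The exact energy levels follow E_n = -13.6057 Z² / n² eV with Z = 8.

The measured value (-11 eV) is reported to only 2 significant figures, so we must test candidate n values and see which one matches to that precision.

Candidate energies:
  n = 7:  E = -13.6057 × 8² / 7² = -17.77071 eV
  n = 8:  E = -13.6057 × 8² / 8² = -13.60570 eV
  n = 9:  E = -13.6057 × 8² / 9² = -10.75018 eV  ← matches
  n = 10:  E = -13.6057 × 8² / 10² = -8.70765 eV
  n = 11:  E = -13.6057 × 8² / 11² = -7.19640 eV

Checking against the measurement of -11 eV (2 sig figs), only n = 9 agrees:
E_9 = -10.75018 eV, which rounds to -11 eV ✓

Therefore n = 9.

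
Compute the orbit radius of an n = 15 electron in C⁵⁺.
1.984415 nm (or 19.844145 Å)

The Bohr radius formula is:
r_n = n² a₀ / Z

where a₀ = 0.052917721 nm is the Bohr radius.

For C⁵⁺ (Z = 6) at n = 15:
r_15 = 15² × 0.052917721 nm / 6
r_15 = 225 × 0.052917721 nm / 6
r_15 = 11.9064872 nm / 6
r_15 = 1.984415 nm

The electron orbits at approximately 1.984415 nm from the nucleus.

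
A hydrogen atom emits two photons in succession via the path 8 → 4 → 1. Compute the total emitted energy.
13.3931 eV

The energy levels of hydrogen are E_n = -13.6057 / n² eV.

First transition (8 → 4):
ΔE₁ = |E_4 - E_8|
ΔE₁ = |-0.8503562500 - (-0.2125890625)| = 0.6377672 eV

Second transition (4 → 1):
ΔE₂ = |E_1 - E_4|
ΔE₂ = |-13.6057000000 - (-0.8503562500)| = 12.7553438 eV

Total energy released:
E_total = ΔE₁ + ΔE₂ = 0.6377672 + 12.7553438 = 13.3931 eV

Note: This equals the direct transition 8 → 1: 13.3931 eV ✓
Energy is conserved regardless of the path taken.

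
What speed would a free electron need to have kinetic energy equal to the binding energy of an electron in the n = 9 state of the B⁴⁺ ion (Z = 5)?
1.21538e+06 m/s (or 0.4054% of c)

The binding energy at n = 9 for B⁴⁺ is:
E_9 = -13.6057 × 5²/9² = -4.19929012 eV
|E_9| = 4.19929012 eV

Convert to Joules:
KE = 4.19929012 eV × (1.602177 × 10⁻¹⁹ J/eV) = 6.7280060e-19 J

Using KE = ½mv²:
v = √(2·KE/m_e)
v = √(2 × 6.7280060e-19 J / 9.10938 × 10⁻³¹ kg)
v = 1.21538e+06 m/s

This is approximately 0.4054% the speed of light.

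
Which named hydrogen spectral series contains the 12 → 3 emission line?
Paschen series

The spectral series in hydrogen are named based on the final (lower) energy level:
- Lyman series: n_final = 1 (ultraviolet)
- Balmer series: n_final = 2 (visible/near-UV)
- Paschen series: n_final = 3 (infrared)
- Brackett series: n_final = 4 (infrared)
- Pfund series: n_final = 5 (far infrared)

Since this transition ends at n = 3, it belongs to the Paschen series.

For reference, this 12 → 3 line has photon energy
ΔE = 13.6057 eV × (1/3² - 1/12²) = 1.417260 eV,
corresponding to wavelength λ = hc/ΔE = 1239.84 eV·nm / 1.417260 eV = 874.81 nm in the infrared region.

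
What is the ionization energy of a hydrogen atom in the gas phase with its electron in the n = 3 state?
1.512 eV

The ionization energy is the energy needed to remove the electron completely (n → ∞).

For hydrogen, E_n = -13.6057 eV / n².

At n = 3: E_3 = -13.6057 / 3² = -1.511744 eV
At n = ∞: E_∞ = 0 eV

Ionization energy = E_∞ - E_3 = 0 - (-1.511744) = 1.511744 eV
Ionization energy ≈ 1.512 eV

This is also called the binding energy of the electron in state n = 3.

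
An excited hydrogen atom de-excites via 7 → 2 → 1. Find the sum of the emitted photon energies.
13.33 eV

The energy levels of hydrogen are E_n = -13.6057 / n² eV.

First transition (7 → 2):
ΔE₁ = |E_2 - E_7|
ΔE₁ = |-3.40142500 - (-0.27766735)| = 3.12376 eV

Second transition (2 → 1):
ΔE₂ = |E_1 - E_2|
ΔE₂ = |-13.60570000 - (-3.40142500)| = 10.20428 eV

Total energy released:
E_total = ΔE₁ + ΔE₂ = 3.12376 + 10.20428 = 13.33 eV

Note: This equals the direct transition 7 → 1: 13.33 eV ✓
Energy is conserved regardless of the path taken.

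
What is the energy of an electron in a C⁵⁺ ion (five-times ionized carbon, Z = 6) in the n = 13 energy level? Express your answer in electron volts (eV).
-2.898256 eV

The energy levels of a hydrogen-like atom are given by:
E_n = -13.6057 Z² / n² eV  (with Z = 6 for C⁵⁺)

For n = 13:
E_13 = -13.6057 × 6² / 13²
E_13 = -13.6057 × 36 / 169
E_13 = -2.898256 eV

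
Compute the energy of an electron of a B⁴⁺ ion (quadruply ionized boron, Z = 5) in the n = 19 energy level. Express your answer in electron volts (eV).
-0.942 eV

The energy levels of a hydrogen-like atom are given by:
E_n = -13.6057 Z² / n² eV  (with Z = 5 for B⁴⁺)

For n = 19:
E_19 = -13.6057 × 5² / 19²
E_19 = -13.6057 × 25 / 361
E_19 = -0.942 eV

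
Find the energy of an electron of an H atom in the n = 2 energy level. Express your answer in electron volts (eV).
-3.40 eV

The energy levels of a hydrogen-like atom are given by:
E_n = -13.6057 eV / n²

For n = 2:
E_2 = -13.6057 eV / 2²
E_2 = -13.6057 eV / 4
E_2 = -3.40 eV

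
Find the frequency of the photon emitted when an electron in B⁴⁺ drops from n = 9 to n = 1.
8.123e+16 Hz

First, find the transition energy:
E_9 = -13.6057 × 5² / 9² = -4.1993 eV
E_1 = -13.6057 × 5² / 1² = -340.1425 eV
|ΔE| = |E_1 - E_9| = 335.9432 eV

Convert to Joules: E = 335.9432 eV × (1.602177 × 10⁻¹⁹ J/eV) = 5.38240e-17 J

Using E = hf:
f = E/h = 5.38240e-17 J / (6.62607 × 10⁻³⁴ J·s)
f = 8.123e+16 Hz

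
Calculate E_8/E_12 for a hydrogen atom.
2.2500

Using E_n = -13.6057 Z² / n² eV with Z = 1:

E_8 = -13.6057 / 8² = -13.6057 / 64 = -0.2125890625 eV
E_12 = -13.6057 / 12² = -13.6057 / 144 = -0.0944840278 eV

The ratio is:
E_8/E_12 = (-0.2125890625) / (-0.0944840278)
E_8/E_12 = (-13.6057/64) / (-13.6057/144)
E_8/E_12 = 144/64
E_8/E_12 = 2.2500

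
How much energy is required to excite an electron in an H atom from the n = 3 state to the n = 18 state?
1.46975 eV

The energy levels of a hydrogen-like atom are E_n = -13.6057 eV / n².

Energy at n = 3: E_3 = -13.6057 / 3² = -1.51174444 eV
Energy at n = 18: E_18 = -13.6057 / 18² = -0.04199290 eV

The excitation energy is the difference:
ΔE = E_18 - E_3
ΔE = -0.04199290 - (-1.51174444)
ΔE = 1.46975 eV

Since this is positive, energy must be absorbed (photon absorption).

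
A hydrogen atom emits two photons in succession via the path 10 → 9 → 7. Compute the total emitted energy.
0.141610 eV

The energy levels of hydrogen are E_n = -13.6057 / n² eV.

First transition (10 → 9):
ΔE₁ = |E_9 - E_10|
ΔE₁ = |-0.167971604938 - (-0.136057000000)| = 0.031914605 eV

Second transition (9 → 7):
ΔE₂ = |E_7 - E_9|
ΔE₂ = |-0.277667346939 - (-0.167971604938)| = 0.109695742 eV

Total energy released:
E_total = ΔE₁ + ΔE₂ = 0.031914605 + 0.109695742 = 0.141610 eV

Note: This equals the direct transition 10 → 7: 0.141610 eV ✓
Energy is conserved regardless of the path taken.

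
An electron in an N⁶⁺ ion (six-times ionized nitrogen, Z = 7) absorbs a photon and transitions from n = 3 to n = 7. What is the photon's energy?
60.470 eV

The energy levels of a hydrogen-like atom are E_n = -13.6057 Z² eV / n².

Energy at n = 3: E_3 = -13.6057 × 7² / 3² = -74.075478 eV
Energy at n = 7: E_7 = -13.6057 × 7² / 7² = -13.605700 eV

The excitation energy is the difference:
ΔE = E_7 - E_3
ΔE = -13.605700 - (-74.075478)
ΔE = 60.470 eV

Since this is positive, energy must be absorbed (photon absorption).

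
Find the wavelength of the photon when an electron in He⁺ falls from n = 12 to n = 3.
218.704 nm

First, find the transition energy using E_n = -13.6057 Z² / n² eV:
E_12 = -13.6057 × 2² / 12² = -0.3779361 eV
E_3 = -13.6057 × 2² / 3² = -6.0469778 eV

Photon energy: |ΔE| = |E_3 - E_12| = 5.6690417 eV

Convert to wavelength using E = hc/λ with hc = 1239.84 eV·nm:
λ = hc/E = 1239.84 eV·nm / 5.6690417 eV
λ = 218.704 nm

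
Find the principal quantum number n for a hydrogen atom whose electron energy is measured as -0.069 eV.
n = 14

The exact energy levels follow E_n = -13.6057 eV / n².

The measured value (-0.069 eV) is reported to only 2 significant figures, so we must test candidate n values and see which one matches to that precision.

Candidate energies:
  n = 12:  E = -13.6057/12² = -0.09448 eV
  n = 13:  E = -13.6057/13² = -0.08051 eV
  n = 14:  E = -13.6057/14² = -0.06942 eV  ← matches
  n = 15:  E = -13.6057/15² = -0.06047 eV
  n = 16:  E = -13.6057/16² = -0.05315 eV

Checking against the measurement of -0.069 eV (2 sig figs), only n = 14 agrees:
E_14 = -0.06942 eV, which rounds to -0.069 eV ✓

Therefore n = 14.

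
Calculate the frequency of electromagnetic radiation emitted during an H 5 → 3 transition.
2.34e+14 Hz

First, find the transition energy:
E_5 = -13.6057 / 5² = -0.544228 eV
E_3 = -13.6057 / 3² = -1.511744 eV
|ΔE| = |E_3 - E_5| = 0.967516 eV

Convert to Joules: E = 0.967516 eV × (1.602177 × 10⁻¹⁹ J/eV) = 1.5501e-19 J

Using E = hf:
f = E/h = 1.5501e-19 J / (6.62607 × 10⁻³⁴ J·s)
f = 2.34e+14 Hz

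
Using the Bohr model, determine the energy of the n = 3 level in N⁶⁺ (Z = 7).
-74.075 eV

For hydrogen-like ions, the energy levels scale with Z²:
E_n = -13.6057 Z² / n² eV

For N⁶⁺ (Z = 7) at n = 3:
E_3 = -13.6057 × 7² / 3²
E_3 = -13.6057 × 49 / 9
E_3 = -666.6793 / 9
E_3 = -74.075 eV

The energy is 49 times more negative than hydrogen at the same n due to the stronger nuclear charge.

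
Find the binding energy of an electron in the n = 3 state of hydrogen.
1.512 eV

The ionization energy is the energy needed to remove the electron completely (n → ∞).

For hydrogen, E_n = -13.6057 eV / n².

At n = 3: E_3 = -13.6057 / 3² = -1.511744 eV
At n = ∞: E_∞ = 0 eV

Ionization energy = E_∞ - E_3 = 0 - (-1.511744) = 1.511744 eV
Ionization energy ≈ 1.512 eV

This is also called the binding energy of the electron in state n = 3.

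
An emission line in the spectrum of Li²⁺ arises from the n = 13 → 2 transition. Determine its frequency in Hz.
7.23e+15 Hz

First, find the transition energy:
E_13 = -13.6057 × 3² / 13² = -0.72456 eV
E_2 = -13.6057 × 3² / 2² = -30.61283 eV
|ΔE| = |E_2 - E_13| = 29.88827 eV

Convert to Joules: E = 29.88827 eV × (1.602177 × 10⁻¹⁹ J/eV) = 4.7886e-18 J

Using E = hf:
f = E/h = 4.7886e-18 J / (6.62607 × 10⁻³⁴ J·s)
f = 7.23e+15 Hz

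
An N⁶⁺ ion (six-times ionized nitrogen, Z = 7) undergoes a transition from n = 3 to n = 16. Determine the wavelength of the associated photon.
17.35 nm

First, find the transition energy using E_n = -13.6057 Z² / n² eV:
E_3 = -13.6057 × 7² / 3² = -74.0755 eV
E_16 = -13.6057 × 7² / 16² = -2.6042 eV

Photon energy: |ΔE| = |E_16 - E_3| = 71.4713 eV

Convert to wavelength using E = hc/λ with hc = 1239.84 eV·nm:
λ = hc/E = 1239.84 eV·nm / 71.4713 eV
λ = 17.35 nm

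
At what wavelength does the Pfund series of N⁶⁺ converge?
46.4931 nm

The series limit corresponds to the transition from n = ∞ to n = 5.
This is the highest energy (shortest wavelength) transition in the Pfund series.

E_∞ = 0 eV
E_5 = -13.6057 × 7² / 5² = -26.667172 eV

Energy at series limit:
ΔE = E_∞ - E_5 = 0 - (-26.667172) = 26.667172 eV
λ = hc/E = 1239.84 eV·nm / 26.667172 eV = 46.4931 nm

This energy equals the ionization energy from the n = 5 state of N⁶⁺.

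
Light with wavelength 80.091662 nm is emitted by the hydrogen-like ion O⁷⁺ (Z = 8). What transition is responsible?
n = 10 → n = 6

First, find the photon energy from the wavelength (hc = 1239.84 eV·nm):
E = hc/λ = 1239.84 eV·nm / 80.091662 nm = 15.480263 eV

The energy levels of O⁷⁺ satisfy E_n = -13.6057 × 8² / n² eV, so an emission n_i → n_f releases
ΔE = 13.6057 × 8² × (1/n_f² − 1/n_i²) eV.

Setting ΔE equal to the photon energy:
1/n_f² − 1/n_i² = 15.480263 / (13.6057 × 8²) = 0.017777778

Since 1/n_i² must be positive, we need 1/n_f² > 0.017777778, i.e. n_f ≤ 7. For each allowed n_f, solve n_i = (1/n_f² − 0.017777778)^(−1/2) and check whether it is a whole number:
  n_f = 1: 1/n_i² = 1.000000000 − 0.017777778 = 0.982222222 → n_i = 1.009  (not an integer) ✗
  n_f = 2: 1/n_i² = 0.250000000 − 0.017777778 = 0.232222222 → n_i = 2.075  (not an integer) ✗
  n_f = 3: 1/n_i² = 0.111111111 − 0.017777778 = 0.093333333 → n_i = 3.273  (not an integer) ✗
  n_f = 4: 1/n_i² = 0.062500000 − 0.017777778 = 0.044722222 → n_i = 4.729  (not an integer) ✗
  n_f = 5: 1/n_i² = 0.040000000 − 0.017777778 = 0.022222222 → n_i = 6.708  (not an integer) ✗
  n_f = 6: 1/n_i² = 0.027777778 − 0.017777778 = 0.010000000 → n_i = 10.000  → integer, n_i = 10 ✓
  n_f = 7: 1/n_i² = 0.020408163 − 0.017777778 = 0.002630385 → n_i = 19.498  (not an integer) ✗

Only n_f = 6 gives an integer upper level, n_i = 10.

The transition is from n = 10 to n = 6 (emission).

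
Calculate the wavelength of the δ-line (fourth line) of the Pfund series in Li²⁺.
366.1333 nm

The lines of a series are numbered from the longest wavelength (smallest ΔE) outward; the fourth line is the transition from n = n_f + 4 to n_f.
The Pfund series has all transitions ending at n_f = 5.

For Li²⁺ (Z = 3), the fourth line (δ-line) is the jump from n = 9 to n = 5:
E_9 = -13.6057 × 3² / 9² = -1.51174444 eV
E_5 = -13.6057 × 3² / 5² = -4.89805200 eV
ΔE = E_9 - E_5 = 3.38630756 eV

λ = hc/E = 1239.84 eV·nm / 3.38630756 eV
λ = 366.1333 nm

This is the δ-line of the Pfund series in Li²⁺.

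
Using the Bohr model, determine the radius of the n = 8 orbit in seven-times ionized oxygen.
0.4233 nm (or 4.2334 Å)

The Bohr radius formula is:
r_n = n² a₀ / Z

where a₀ = 0.0529177 nm is the Bohr radius.

For O⁷⁺ (Z = 8) at n = 8:
r_8 = 8² × 0.0529177 nm / 8
r_8 = 64 × 0.0529177 nm / 8
r_8 = 3.38673 nm / 8
r_8 = 0.4233 nm

The electron orbits at approximately 0.4233 nm from the nucleus.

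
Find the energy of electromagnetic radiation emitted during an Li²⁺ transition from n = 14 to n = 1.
121.82655 eV

The energy levels are E_n = -13.6057 Z² eV / n².

Energy at n = 14: E_14 = -13.6057 × 3² / 14² = -0.62475153 eV
Energy at n = 1: E_1 = -13.6057 × 3² / 1² = -122.45130000 eV

For emission (electron falling to lower state), the photon energy is:
E_photon = E_14 - E_1 = |-0.62475153 - (-122.45130000)|
E_photon = 121.82655 eV

This energy is carried away by the emitted photon.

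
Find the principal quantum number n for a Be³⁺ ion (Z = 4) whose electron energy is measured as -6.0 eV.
n = 6

The exact energy levels follow E_n = -13.6057 Z² / n² eV with Z = 4.

The measured value (-6.0 eV) is reported to only 2 significant figures, so we must test candidate n values and see which one matches to that precision.

Candidate energies:
  n = 4:  E = -13.6057 × 4² / 4² = -13.60570 eV
  n = 5:  E = -13.6057 × 4² / 5² = -8.70765 eV
  n = 6:  E = -13.6057 × 4² / 6² = -6.04698 eV  ← matches
  n = 7:  E = -13.6057 × 4² / 7² = -4.44268 eV
  n = 8:  E = -13.6057 × 4² / 8² = -3.40143 eV

Checking against the measurement of -6.0 eV (2 sig figs), only n = 6 agrees:
E_6 = -6.04698 eV, which rounds to -6.0 eV ✓

Therefore n = 6.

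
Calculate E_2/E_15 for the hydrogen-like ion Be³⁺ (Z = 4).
56.2500

Using E_n = -13.6057 Z² / n² eV with Z = 4:

E_2 = -13.6057 × 4² / 2² = -217.6912 / 4 = -54.4228000000 eV
E_15 = -13.6057 × 4² / 15² = -217.6912 / 225 = -0.9675164444 eV

The ratio is:
E_2/E_15 = (-54.4228000000) / (-0.9675164444)
E_2/E_15 = (-217.6912/4) / (-217.6912/225)
E_2/E_15 = 225/4
E_2/E_15 = 56.2500
(Note: the Z² factors cancel in the ratio.)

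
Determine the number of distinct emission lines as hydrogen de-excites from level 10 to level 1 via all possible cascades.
45

The electron can occupy levels n = 1, 2, ..., 10 during de-excitation — that is m = 10 - 1 + 1 = 10 distinct levels.

The number of distinct spectral lines equals the number of ways to choose 2 of these m levels (each pair gives one possible emission transition):

Number of lines = m(m-1)/2 = 10×9/2 = 45

These correspond to all possible transitions between the 10 levels:
10 → 9, 10 → 8, 10 → 7, 10 → 6, 10 → 5, 10 → 4, 10 → 3, 10 → 2...

Each transition produces a photon with a unique energy (and thus wavelength). This count does not depend on Z.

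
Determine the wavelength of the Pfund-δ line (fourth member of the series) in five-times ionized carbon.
91.5333 nm

The lines of a series are numbered from the longest wavelength (smallest ΔE) outward; the fourth line is the transition from n = n_f + 4 to n_f.
The Pfund series has all transitions ending at n_f = 5.

For C⁵⁺ (Z = 6), the fourth line (δ-line) is the jump from n = 9 to n = 5:
E_9 = -13.6057 × 6² / 9² = -6.046978 eV
E_5 = -13.6057 × 6² / 5² = -19.592208 eV
ΔE = E_9 - E_5 = 13.545230 eV

λ = hc/E = 1239.84 eV·nm / 13.545230 eV
λ = 91.5333 nm

This is the δ-line of the Pfund series in C⁵⁺.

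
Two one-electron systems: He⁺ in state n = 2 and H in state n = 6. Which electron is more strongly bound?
He⁺ at n = 2 (E = -13.60570 eV)

Using E_n = -13.6057 Z² / n² eV:

He⁺ (Z = 2) at n = 2:
E = -13.6057 × 2² / 2² = -13.6057 × 4 / 4 = -13.60570000 eV

H (Z = 1) at n = 6:
E = -13.6057 × 1² / 6² = -13.6057 × 1 / 36 = -0.37793611 eV

Since -13.60570000 eV < -0.37793611 eV,
He⁺ at n = 2 is more tightly bound (requires more energy to ionize).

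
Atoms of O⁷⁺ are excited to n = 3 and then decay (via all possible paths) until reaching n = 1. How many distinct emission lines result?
3

The electron can occupy levels n = 1, 2, ..., 3 during de-excitation — that is m = 3 - 1 + 1 = 3 distinct levels.

The number of distinct spectral lines equals the number of ways to choose 2 of these m levels (each pair gives one possible emission transition):

Number of lines = m(m-1)/2 = 3×2/2 = 3

These correspond to all possible transitions between the 3 levels:
3 → 2, 3 → 1, 2 → 1

Each transition produces a photon with a unique energy (and thus wavelength). This count does not depend on Z.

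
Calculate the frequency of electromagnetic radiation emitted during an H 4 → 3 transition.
1.599e+14 Hz

First, find the transition energy:
E_4 = -13.6057 / 4² = -0.8503563 eV
E_3 = -13.6057 / 3² = -1.5117444 eV
|ΔE| = |E_3 - E_4| = 0.6613881 eV

Convert to Joules: E = 0.6613881 eV × (1.602177 × 10⁻¹⁹ J/eV) = 1.05966e-19 J

Using E = hf:
f = E/h = 1.05966e-19 J / (6.62607 × 10⁻³⁴ J·s)
f = 1.599e+14 Hz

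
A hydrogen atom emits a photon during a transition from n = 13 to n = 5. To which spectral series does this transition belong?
Pfund series

The spectral series in hydrogen are named based on the final (lower) energy level:
- Lyman series: n_final = 1 (ultraviolet)
- Balmer series: n_final = 2 (visible/near-UV)
- Paschen series: n_final = 3 (infrared)
- Brackett series: n_final = 4 (infrared)
- Pfund series: n_final = 5 (far infrared)

Since this transition ends at n = 5, it belongs to the Pfund series.

For reference, this 13 → 5 line has photon energy
ΔE = 13.6057 eV × (1/5² - 1/13²) = 0.46372089941 eV,
corresponding to wavelength λ = hc/ΔE = 1239.84 eV·nm / 0.46372089941 eV = 2673.67721 nm in the far infrared region.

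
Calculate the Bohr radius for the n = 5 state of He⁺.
0.6615 nm (or 6.6147 Å)

The Bohr radius formula is:
r_n = n² a₀ / Z

where a₀ = 0.0529177 nm is the Bohr radius.

For He⁺ (Z = 2) at n = 5:
r_5 = 5² × 0.0529177 nm / 2
r_5 = 25 × 0.0529177 nm / 2
r_5 = 1.32294 nm / 2
r_5 = 0.6615 nm

The electron orbits at approximately 0.6615 nm from the nucleus.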